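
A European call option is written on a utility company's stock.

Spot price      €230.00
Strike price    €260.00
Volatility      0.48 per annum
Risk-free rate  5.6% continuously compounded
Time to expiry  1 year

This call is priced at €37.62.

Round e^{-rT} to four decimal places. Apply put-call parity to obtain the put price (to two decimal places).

€53.45

exp(−rT) = exp(−0.056·1) = 0.9455
Put-call parity: C − P = S − K·e^(−rT) = 230 − 260·0.9455 = 230 − 245.8300 = -15.8300
P = C − (C − P) = 37.62 − (-15.8300) = 53.4500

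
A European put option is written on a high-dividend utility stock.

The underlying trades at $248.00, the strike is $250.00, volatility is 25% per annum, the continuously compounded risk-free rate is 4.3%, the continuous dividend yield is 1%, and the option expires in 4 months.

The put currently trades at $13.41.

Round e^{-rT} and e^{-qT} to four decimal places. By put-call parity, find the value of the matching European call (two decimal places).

exp(−qT) = exp(−0.01·0.3333) = 0.9967;  exp(−rT) = exp(−0.043·0.3333) = 0.9858
Put-call parity: C − P = S·e^(−qT) − K·e^(−rT) = 248·0.9967 − 250·0.9858 = 247.1816 − 246.4500 = 0.7316
C = P + (C − P) = 13.41 + (0.7316) = 14.1416

$14.14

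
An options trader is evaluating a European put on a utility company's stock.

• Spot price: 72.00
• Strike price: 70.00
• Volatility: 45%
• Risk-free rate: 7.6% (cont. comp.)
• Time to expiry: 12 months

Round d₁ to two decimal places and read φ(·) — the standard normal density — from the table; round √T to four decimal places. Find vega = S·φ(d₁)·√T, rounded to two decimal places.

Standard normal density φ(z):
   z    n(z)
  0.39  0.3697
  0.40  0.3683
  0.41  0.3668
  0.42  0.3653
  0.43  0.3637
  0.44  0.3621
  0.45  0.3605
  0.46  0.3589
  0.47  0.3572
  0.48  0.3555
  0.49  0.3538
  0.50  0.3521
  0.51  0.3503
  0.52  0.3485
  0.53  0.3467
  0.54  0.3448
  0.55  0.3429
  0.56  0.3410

σ√T = 0.45·√1 = 0.4500
d₁ = [ln(72/70) + (0.076 + ½·0.45²)·1] / (σ√T) = (0.0282 + 0.1773) / 0.4500 = 0.4565 ≈ 0.46
√T = √1 = 1.0000
φ(d₁) = φ(0.46) = 0.3589
vega = S·φ(d₁)·√T = 72·0.3589·1.0000 = 25.8408

25.84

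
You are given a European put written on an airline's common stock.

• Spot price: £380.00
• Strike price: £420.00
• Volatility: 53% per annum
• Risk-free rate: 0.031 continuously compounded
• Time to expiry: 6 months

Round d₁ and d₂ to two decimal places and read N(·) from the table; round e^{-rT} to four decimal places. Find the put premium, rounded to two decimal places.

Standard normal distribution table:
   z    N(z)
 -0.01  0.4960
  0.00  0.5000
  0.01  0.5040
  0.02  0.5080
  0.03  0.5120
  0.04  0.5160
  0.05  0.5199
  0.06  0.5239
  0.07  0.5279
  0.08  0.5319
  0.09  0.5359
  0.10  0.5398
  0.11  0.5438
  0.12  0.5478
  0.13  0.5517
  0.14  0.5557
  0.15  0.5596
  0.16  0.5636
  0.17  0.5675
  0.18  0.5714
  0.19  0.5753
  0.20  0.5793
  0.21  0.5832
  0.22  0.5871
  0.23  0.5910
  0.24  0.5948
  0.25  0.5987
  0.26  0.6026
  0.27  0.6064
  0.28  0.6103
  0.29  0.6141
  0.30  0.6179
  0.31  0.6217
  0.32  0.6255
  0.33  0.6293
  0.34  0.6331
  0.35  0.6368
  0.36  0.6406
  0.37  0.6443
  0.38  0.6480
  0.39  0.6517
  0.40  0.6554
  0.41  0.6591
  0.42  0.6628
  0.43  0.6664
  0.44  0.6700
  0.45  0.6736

£76.48

T = 0.5;  σ√T = 0.3748
d₁ = [ln(380/420) + (0.031 + ½·0.53²)·0.5] / (σ√T) = (-0.1001 + 0.0857) / 0.3748 = -0.0383 ⇒ -0.04
d₂ = -0.0383 − 0.3748 = -0.4131 ⇒ -0.41
e^(−rT) = e^(−0.031·0.5) = 0.9846
N(−d₂) = N(0.41) = 0.6591;  N(−d₁) = N(0.04) = 0.5160
P = 420·0.9846·0.6591 − 380·0.5160 = 272.5589 − 196.0800 = 76.4789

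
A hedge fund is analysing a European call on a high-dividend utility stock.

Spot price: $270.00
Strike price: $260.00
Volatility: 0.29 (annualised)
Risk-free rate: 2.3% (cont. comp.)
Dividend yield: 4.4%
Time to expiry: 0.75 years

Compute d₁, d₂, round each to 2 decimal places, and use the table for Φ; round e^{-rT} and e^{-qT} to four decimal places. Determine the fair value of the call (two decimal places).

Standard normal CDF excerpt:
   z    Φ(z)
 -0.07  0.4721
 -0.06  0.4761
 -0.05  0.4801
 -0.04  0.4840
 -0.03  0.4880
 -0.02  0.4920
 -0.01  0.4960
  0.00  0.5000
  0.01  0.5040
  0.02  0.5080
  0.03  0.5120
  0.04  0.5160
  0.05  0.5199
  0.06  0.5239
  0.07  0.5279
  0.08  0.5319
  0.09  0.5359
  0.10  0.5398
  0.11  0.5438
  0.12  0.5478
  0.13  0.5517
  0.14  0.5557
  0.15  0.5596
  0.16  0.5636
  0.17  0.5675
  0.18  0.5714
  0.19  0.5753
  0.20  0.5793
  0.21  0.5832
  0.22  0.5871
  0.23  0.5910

$28.66

σ√T = 0.29·√0.75 = 0.2511
d₁ = [ln(270/260) + (0.023 − 0.044 + 0.29²/2)·0.75] / 0.2511 = [0.0377 + 0.0158] / 0.2511 = 0.2131 ⇒ 0.21
d₂ = d₁ − σ√T = 0.2131 − 0.2511 = -0.0380 ⇒ -0.04
exp(−qT) = exp(−0.044·0.75) = 0.9675;  exp(−rT) = exp(−0.023·0.75) = 0.9829
N(d₁) = N(0.21) = 0.5832;  N(d₂) = N(-0.04) = 0.4840
C = 270·0.9675·0.5832 − 260·0.9829·0.4840 = 152.3464 − 123.6881 = 28.6583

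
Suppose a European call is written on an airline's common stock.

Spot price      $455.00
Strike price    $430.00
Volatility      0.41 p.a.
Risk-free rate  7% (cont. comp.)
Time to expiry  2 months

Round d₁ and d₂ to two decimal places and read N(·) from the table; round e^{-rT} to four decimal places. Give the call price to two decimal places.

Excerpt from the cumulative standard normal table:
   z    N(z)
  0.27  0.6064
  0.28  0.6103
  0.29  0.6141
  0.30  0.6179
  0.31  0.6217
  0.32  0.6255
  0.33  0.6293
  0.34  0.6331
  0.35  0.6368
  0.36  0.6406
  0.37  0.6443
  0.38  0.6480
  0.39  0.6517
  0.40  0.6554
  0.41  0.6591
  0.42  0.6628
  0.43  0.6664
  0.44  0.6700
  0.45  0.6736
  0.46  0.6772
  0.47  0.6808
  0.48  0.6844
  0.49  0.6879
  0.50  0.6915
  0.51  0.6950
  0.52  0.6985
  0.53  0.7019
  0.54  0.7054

$47.15

T = 0.1667;  σ√T = 0.1674
d₁ = [ln(455/430) + (0.07 + 0.41²/2)·0.1667] / 0.1674 = [0.0565 + 0.0257] / 0.1674 = 0.4910 → 0.49
d₂ = d₁ − σ√T = 0.4910 − 0.1674 = 0.3236 → 0.32
e^(−rT) = e^(−0.07·0.1667) = 0.9884
C = 455·N(0.49) − 430·0.9884·N(0.32) = 455·0.6879 − 430·0.9884·0.6255 = 312.9945 − 265.8450 = 47.1495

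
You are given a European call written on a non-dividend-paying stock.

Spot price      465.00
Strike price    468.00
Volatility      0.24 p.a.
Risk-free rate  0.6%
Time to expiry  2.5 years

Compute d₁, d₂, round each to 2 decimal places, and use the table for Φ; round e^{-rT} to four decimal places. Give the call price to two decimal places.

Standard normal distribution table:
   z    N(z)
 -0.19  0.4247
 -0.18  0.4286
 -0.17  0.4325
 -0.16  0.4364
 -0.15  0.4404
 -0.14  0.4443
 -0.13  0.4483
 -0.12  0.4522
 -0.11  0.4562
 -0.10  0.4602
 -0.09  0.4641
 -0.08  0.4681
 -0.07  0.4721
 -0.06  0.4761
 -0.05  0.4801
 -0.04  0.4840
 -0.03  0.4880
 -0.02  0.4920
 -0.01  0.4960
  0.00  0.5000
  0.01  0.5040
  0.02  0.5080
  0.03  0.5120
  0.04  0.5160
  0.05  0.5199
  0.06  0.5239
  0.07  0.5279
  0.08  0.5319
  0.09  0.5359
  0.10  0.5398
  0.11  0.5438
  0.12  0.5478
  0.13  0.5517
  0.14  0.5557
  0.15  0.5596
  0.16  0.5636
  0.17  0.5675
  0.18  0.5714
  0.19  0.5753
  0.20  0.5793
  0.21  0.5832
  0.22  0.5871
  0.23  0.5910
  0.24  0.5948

T = 2.5;  σ√T = 0.3795
d₁ = [ln(465/468) + (0.006 + 0.24²/2)·2.5] / 0.3795 = [-0.0064 + 0.0870] / 0.3795 = 0.2123 ≈ 0.21
d₂ = d₁ − σ√T = 0.2123 − 0.3795 = -0.1672 ≈ -0.17
exp(−rT) = exp(−0.006·2.5) = 0.9851
N(d₁) = N(0.21) = 0.5832;  N(d₂) = N(-0.17) = 0.4325
C = 465·0.5832 − 468·0.9851·0.4325 = 271.1880 − 199.3941 = 71.7939

71.79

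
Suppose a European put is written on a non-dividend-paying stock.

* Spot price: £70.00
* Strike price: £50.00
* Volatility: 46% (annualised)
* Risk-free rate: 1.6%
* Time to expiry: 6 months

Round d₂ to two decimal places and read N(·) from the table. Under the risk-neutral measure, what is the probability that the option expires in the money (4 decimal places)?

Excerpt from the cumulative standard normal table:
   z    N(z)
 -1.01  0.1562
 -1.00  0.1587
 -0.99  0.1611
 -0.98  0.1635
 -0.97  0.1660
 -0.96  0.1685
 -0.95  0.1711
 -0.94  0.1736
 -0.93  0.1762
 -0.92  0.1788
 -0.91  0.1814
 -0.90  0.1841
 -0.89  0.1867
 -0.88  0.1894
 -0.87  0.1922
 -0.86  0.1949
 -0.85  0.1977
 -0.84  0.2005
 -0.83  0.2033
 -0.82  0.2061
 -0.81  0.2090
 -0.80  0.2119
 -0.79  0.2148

T = 0.5;  σ√T = 0.3253
ln(S/K) + (r + σ²/2)T = ln(70/50) + (0.016 + 0.46²/2)·0.5 = 0.3365 + 0.0609 = 0.3974
d₁ = 0.3974 / 0.3253 = 1.2217 which rounds to 1.22
d₂ = d₁ − σ√T = 1.2217 − 0.3253 = 0.8964 which rounds to 0.90
Risk-neutral Pr[S_T < K] = N(−d₂) = N(-0.90) = 0.1841

0.1841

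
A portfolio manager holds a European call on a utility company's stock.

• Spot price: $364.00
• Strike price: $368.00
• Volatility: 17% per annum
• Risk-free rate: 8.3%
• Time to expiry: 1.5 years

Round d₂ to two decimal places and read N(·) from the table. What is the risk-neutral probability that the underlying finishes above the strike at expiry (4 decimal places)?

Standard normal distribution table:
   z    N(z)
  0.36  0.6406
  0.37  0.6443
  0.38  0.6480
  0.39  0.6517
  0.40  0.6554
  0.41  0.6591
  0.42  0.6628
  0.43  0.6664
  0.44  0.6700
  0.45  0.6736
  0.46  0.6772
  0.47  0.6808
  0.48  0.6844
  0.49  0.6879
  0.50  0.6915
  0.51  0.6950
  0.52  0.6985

0.6700

T = 1.5;  σ√T = 0.2082
d₁ = [ln(364/368) + (0.083 + 0.17²/2)·1.5] / 0.2082 = [-0.0109 + 0.1462] / 0.2082 = 0.6496 ⇒ 0.65
d₂ = d₁ − σ√T = 0.6496 − 0.2082 = 0.4414 ⇒ 0.44
Risk-neutral Pr[S_T > K] = N(d₂) = N(0.44) = 0.6700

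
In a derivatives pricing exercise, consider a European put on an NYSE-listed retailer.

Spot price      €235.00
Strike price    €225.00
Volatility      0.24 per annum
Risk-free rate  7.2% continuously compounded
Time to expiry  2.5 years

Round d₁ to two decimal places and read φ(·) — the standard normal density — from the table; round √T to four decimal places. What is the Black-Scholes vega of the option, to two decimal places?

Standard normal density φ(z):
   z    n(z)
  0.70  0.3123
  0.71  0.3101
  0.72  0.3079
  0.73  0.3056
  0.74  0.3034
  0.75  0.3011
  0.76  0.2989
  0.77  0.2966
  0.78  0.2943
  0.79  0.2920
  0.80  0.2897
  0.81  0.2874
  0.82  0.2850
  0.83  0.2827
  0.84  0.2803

109.35

σ√T = 0.24 × 1.5811 = 0.3795
d₁ = [ln(235/225) + (0.072 + 0.24²/2)·2.5] / 0.3795 = [0.0435 + 0.2520] / 0.3795 = 0.7787 → 0.78
√T = √2.5 = 1.5811
φ(d₁) = φ(0.78) = 0.2943
vega = S·φ(d₁)·√T = 235·0.2943·1.5811 = 109.3497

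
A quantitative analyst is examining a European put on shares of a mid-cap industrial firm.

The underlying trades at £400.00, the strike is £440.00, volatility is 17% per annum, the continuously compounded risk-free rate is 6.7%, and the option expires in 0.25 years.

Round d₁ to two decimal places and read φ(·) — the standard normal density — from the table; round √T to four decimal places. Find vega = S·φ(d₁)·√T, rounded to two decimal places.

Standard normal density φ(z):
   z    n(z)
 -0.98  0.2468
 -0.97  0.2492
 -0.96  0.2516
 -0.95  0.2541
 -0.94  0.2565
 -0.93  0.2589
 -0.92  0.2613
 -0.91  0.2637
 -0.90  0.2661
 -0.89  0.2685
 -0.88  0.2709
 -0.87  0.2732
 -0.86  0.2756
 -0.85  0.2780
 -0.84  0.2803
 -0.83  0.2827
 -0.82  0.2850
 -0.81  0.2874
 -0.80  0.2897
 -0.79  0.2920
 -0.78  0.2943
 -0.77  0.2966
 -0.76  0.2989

54.18

σ√T = 0.17·√0.25 = 0.0850
d₁ = [ln(400/440) + (0.067 + ½·0.17²)·0.25] / (σ√T) = (-0.0953 + 0.0204) / 0.0850 = -0.8817 → -0.88
√T = √0.25 = 0.5000
φ(d₁) = φ(-0.88) = 0.2709
vega = S·φ(d₁)·√T = 400·0.2709·0.5000 = 54.1800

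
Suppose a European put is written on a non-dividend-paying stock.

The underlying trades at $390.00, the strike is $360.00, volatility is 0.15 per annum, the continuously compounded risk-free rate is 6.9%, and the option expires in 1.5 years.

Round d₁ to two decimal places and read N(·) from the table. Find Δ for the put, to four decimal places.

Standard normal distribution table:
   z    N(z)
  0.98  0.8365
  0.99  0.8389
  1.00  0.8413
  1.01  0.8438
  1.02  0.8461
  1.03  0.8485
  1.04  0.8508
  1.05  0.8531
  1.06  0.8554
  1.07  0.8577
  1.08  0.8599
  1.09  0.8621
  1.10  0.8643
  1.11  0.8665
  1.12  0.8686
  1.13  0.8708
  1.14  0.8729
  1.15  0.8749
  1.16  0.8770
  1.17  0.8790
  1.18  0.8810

-0.1379

T = 1.5;  σ√T = 0.1837
d₁ = [ln(390/360) + (0.069 + ½·0.15²)·1.5] / (σ√T) = (0.0800 + 0.1204) / 0.1837 = 1.0909 which rounds to 1.09
N(d₁) = N(1.09) = 0.8621
Δ_put = N(d₁) − 1 = 0.8621 − 1 = -0.1379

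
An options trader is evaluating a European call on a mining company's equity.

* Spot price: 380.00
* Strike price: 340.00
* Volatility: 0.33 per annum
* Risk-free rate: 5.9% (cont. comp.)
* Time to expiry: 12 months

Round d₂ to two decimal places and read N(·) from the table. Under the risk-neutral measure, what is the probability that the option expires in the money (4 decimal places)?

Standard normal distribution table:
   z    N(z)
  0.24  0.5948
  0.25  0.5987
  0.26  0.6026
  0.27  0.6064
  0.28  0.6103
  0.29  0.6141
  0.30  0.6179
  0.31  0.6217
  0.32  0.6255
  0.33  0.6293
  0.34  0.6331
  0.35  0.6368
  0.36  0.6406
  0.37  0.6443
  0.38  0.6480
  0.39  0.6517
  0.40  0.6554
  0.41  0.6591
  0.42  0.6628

σ√T = 0.33·√1 = 0.3300
d₁ = [ln(380/340) + (0.059 + 0.33²/2)·1] / 0.3300 = [0.1112 + 0.1134] / 0.3300 = 0.6808 ⇒ 0.68
d₂ = d₁ − σ√T = 0.6808 − 0.3300 = 0.3508 ⇒ 0.35
Pr(exercise) under Q = N(d₂) = 0.6368

0.6368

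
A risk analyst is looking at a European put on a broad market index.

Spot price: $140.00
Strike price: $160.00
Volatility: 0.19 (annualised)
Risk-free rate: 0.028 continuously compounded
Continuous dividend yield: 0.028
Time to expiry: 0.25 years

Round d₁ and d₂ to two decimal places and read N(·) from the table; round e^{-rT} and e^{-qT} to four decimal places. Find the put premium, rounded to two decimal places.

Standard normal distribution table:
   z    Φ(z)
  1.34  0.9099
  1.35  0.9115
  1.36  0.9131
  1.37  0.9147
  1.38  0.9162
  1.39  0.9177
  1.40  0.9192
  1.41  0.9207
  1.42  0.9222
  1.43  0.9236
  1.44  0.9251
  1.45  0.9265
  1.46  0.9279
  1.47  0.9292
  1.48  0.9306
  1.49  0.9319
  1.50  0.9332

$20.26

σ√T = 0.19·√0.25 = 0.0950
d₁ = [ln(140/160) + (0.028 − 0.028 + ½·0.19²)·0.25] / (σ√T) = (-0.1335 + 0.0045) / 0.0950 = -1.3581 ≈ -1.36
d₂ = -1.3581 − 0.0950 = -1.4531 ≈ -1.45
e^(−qT) = e^(−0.028·0.25) = 0.9930;  e^(−rT) = e^(−0.028·0.25) = 0.9930
N(−d₂) = N(1.45) = 0.9265;  N(−d₁) = N(1.36) = 0.9131
P = 160·0.9930·0.9265 − 140·0.9930·0.9131 = 147.2023 − 126.9392 = 20.2632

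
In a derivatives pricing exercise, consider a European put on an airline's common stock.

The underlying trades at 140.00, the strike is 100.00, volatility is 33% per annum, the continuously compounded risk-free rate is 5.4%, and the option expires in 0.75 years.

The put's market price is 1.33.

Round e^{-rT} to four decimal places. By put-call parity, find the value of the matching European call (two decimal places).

e^(−rT) = e^(−0.054·0.75) = 0.9603
Put-call parity: C − P = S − K·e^(−rT) = 140 − 100·0.9603 = 140 − 96.0300 = 43.9700
C = P + (C − P) = 1.33 + (43.9700) = 45.3000

45.30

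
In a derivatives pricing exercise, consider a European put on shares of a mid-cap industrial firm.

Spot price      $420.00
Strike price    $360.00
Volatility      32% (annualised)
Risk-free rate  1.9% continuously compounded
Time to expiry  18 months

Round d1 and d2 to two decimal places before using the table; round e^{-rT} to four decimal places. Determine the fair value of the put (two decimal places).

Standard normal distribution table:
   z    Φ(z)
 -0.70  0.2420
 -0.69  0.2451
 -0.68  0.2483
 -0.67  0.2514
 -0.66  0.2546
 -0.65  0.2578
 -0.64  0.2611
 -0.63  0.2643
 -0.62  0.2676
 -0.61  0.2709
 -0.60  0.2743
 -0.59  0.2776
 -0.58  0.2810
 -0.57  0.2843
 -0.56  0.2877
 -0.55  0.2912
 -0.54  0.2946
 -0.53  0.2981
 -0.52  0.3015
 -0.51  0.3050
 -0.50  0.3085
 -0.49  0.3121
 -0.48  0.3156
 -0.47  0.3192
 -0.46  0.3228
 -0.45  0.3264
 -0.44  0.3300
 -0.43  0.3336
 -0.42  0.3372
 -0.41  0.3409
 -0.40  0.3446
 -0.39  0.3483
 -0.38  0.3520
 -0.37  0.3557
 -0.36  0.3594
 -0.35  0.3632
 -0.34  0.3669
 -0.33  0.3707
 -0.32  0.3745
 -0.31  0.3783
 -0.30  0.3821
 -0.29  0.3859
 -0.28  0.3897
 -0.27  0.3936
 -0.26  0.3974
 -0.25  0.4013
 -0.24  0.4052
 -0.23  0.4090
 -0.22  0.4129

T = 1.5;  σ√T = 0.3919
d₁ = [ln(420/360) + (0.019 + 0.32²/2)·1.5] / 0.3919 = [0.1542 + 0.1053] / 0.3919 = 0.6620 → 0.66
d₂ = d₁ − σ√T = 0.6620 − 0.3919 = 0.2701 → 0.27
exp(−rT) = exp(−0.019·1.5) = 0.9719
P = 360·0.9719·N(-0.27) − 420·N(-0.66) = 360·0.9719·0.3936 − 420·0.2546 = 137.7143 − 106.9320 = 30.7823

$30.78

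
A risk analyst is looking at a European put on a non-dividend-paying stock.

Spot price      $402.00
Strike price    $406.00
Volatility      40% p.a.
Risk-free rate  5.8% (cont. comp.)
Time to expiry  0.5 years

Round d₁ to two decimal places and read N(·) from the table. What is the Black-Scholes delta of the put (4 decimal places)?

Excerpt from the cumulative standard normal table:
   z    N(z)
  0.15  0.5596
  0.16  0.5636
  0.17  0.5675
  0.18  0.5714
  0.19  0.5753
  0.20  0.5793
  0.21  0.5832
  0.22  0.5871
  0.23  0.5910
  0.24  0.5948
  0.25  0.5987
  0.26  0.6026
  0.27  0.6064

-0.4168

σ√T = 0.4·√0.5 = 0.2828
d₁ = [ln(402/406) + (0.058 + 0.4²/2)·0.5] / 0.2828 = [-0.0099 + 0.0690] / 0.2828 = 0.2089 which rounds to 0.21
N(d₁) = N(0.21) = 0.5832
Δ_put = N(d₁) − 1 = 0.5832 − 1 = -0.4168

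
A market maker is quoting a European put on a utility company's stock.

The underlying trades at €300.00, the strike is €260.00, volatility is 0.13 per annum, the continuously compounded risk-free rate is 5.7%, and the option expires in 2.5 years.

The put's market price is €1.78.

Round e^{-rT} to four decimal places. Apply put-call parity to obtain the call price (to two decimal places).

€76.31

e^(−rT) = e^(−0.057·2.5) = 0.8672
Put-call parity: C − P = S − K·e^(−rT) = 300 − 260·0.8672 = 300 − 225.4720 = 74.5280
C = P + (C − P) = 1.78 + (74.5280) = 76.3080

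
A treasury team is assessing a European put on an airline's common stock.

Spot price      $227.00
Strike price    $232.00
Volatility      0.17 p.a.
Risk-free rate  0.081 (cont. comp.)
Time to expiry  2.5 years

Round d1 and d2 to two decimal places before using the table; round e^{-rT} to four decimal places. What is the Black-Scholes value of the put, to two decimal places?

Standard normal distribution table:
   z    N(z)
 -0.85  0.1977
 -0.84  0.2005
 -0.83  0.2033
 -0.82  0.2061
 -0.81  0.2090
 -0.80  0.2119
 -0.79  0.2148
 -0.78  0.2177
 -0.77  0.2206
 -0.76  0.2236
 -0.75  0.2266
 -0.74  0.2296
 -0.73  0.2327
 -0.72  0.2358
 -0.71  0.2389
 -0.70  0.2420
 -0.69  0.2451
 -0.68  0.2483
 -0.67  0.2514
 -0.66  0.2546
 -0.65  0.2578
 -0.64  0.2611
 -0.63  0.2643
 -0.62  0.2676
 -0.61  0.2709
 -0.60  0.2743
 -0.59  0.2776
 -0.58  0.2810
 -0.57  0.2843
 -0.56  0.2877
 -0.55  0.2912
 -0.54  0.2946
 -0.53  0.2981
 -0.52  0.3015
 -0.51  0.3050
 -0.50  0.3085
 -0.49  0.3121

$8.38

T = 2.5;  σ√T = 0.2688
d₁ = [ln(227/232) + (0.081 + 0.17²/2)·2.5] / 0.2688 = [-0.0218 + 0.2386] / 0.2688 = 0.8067 which rounds to 0.81
d₂ = d₁ − σ√T = 0.8067 − 0.2688 = 0.5379 which rounds to 0.54
exp(−rT) = exp(−0.081·2.5) = 0.8167
N(−d₂) = N(-0.54) = 0.2946;  N(−d₁) = N(-0.81) = 0.2090
P = 232·0.8167·0.2946 − 227·0.2090 = 55.8192 − 47.4430 = 8.3762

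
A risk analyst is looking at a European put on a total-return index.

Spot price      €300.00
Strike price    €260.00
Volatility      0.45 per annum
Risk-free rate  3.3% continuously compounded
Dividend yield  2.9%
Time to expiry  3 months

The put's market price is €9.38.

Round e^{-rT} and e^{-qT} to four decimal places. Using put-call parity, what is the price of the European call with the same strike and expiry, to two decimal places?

exp(−qT) = exp(−0.029·0.25) = 0.9928;  exp(−rT) = exp(−0.033·0.25) = 0.9918
Put-call parity: C − P = S·e^(−qT) − K·e^(−rT) = 300·0.9928 − 260·0.9918 = 297.8400 − 257.8680 = 39.9720
C = P + (C − P) = 9.38 + (39.9720) = 49.3520

€49.35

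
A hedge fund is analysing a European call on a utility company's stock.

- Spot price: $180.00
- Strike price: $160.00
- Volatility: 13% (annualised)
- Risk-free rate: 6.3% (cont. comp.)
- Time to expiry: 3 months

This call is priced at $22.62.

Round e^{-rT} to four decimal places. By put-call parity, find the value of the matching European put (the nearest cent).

exp(−rT) = exp(−0.063·0.25) = 0.9844
Put-call parity: C − P = S − K·e^(−rT) = 180 − 160·0.9844 = 180 − 157.5040 = 22.4960
P = C − (C − P) = 22.62 − (22.4960) = 0.1240

$0.12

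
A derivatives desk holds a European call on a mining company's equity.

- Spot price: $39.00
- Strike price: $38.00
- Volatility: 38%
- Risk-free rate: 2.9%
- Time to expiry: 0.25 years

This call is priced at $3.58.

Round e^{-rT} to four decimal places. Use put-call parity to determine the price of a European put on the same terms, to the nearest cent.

exp(−rT) = exp(−0.029·0.25) = 0.9928
Put-call parity: C − P = S − K·e^(−rT) = 39 − 38·0.9928 = 39 − 37.7264 = 1.2736
P = C − (C − P) = 3.58 − (1.2736) = 2.3064

$2.31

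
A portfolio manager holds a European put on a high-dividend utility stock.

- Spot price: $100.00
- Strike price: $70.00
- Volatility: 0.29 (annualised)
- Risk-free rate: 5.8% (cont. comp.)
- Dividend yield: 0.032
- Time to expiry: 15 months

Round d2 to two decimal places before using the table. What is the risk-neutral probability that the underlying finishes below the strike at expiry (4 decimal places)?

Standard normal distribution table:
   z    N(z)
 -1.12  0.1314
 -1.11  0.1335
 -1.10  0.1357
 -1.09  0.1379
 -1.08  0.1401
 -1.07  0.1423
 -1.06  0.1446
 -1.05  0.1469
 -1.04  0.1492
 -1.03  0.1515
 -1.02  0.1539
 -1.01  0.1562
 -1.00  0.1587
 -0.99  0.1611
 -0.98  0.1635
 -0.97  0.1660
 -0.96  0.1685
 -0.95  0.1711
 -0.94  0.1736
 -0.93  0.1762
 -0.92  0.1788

0.1492

σ√T = 0.29 × 1.1180 = 0.3242
d₁ = [ln(100/70) + (0.058 − 0.032 + ½·0.29²)·1.25] / (σ√T) = (0.3567 + 0.0851) / 0.3242 = 1.3624 ≈ 1.36
d₂ = 1.3624 − 0.3242 = 1.0382 ≈ 1.04
Risk-neutral Pr[S_T < K] = N(−d₂) = N(-1.04) = 0.1492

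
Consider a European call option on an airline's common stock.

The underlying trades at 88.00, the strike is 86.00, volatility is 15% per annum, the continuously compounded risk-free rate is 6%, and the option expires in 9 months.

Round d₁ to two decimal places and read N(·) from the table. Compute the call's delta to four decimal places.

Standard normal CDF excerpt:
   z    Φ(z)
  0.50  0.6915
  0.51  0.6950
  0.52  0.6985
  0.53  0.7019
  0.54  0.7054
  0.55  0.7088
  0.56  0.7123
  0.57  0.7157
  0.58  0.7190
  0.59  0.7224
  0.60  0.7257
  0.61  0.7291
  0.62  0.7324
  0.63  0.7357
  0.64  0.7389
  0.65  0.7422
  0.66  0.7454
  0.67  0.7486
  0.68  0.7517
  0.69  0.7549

0.7224

T = 0.75;  σ√T = 0.1299
d₁ = [ln(88/86) + (0.06 + ½·0.15²)·0.75] / (σ√T) = (0.0230 + 0.0534) / 0.1299 = 0.5883 → 0.59
N(d₁) = N(0.59) = 0.7224
Δ_call = N(d₁) = 0.7224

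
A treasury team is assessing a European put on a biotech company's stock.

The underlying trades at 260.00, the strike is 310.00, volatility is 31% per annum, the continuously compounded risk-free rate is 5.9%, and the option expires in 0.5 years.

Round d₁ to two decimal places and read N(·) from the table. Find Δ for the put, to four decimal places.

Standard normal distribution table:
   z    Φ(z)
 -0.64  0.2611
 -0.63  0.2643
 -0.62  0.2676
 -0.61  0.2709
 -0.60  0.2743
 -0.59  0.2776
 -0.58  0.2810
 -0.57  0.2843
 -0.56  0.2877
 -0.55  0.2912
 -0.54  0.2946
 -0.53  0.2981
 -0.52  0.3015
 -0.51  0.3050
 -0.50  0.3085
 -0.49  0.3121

-0.7123

σ√T = 0.31 × 0.7071 = 0.2192
d₁ = [ln(260/310) + (0.059 + 0.31²/2)·0.5] / 0.2192 = [-0.1759 + 0.0535] / 0.2192 = -0.5582 which rounds to -0.56
N(d₁) = N(-0.56) = 0.2877
Δ_put = N(d₁) − 1 = 0.2877 − 1 = -0.7123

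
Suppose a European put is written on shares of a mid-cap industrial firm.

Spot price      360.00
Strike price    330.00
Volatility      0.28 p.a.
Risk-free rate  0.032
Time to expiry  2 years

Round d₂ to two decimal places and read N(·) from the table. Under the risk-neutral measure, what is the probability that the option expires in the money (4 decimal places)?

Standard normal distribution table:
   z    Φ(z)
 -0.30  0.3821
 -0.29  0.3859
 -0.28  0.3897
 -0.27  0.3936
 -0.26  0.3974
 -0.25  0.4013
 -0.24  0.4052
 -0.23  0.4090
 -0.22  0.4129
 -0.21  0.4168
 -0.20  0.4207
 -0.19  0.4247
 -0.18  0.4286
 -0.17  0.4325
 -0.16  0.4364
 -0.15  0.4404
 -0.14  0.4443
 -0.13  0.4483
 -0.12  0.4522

0.4286

T = 2;  σ√T = 0.3960
d₁ = [ln(360/330) + (0.032 + 0.28²/2)·2] / 0.3960 = [0.0870 + 0.1424] / 0.3960 = 0.5794 ≈ 0.58
d₂ = d₁ − σ√T = 0.5794 − 0.3960 = 0.1834 ≈ 0.18
Risk-neutral Pr[S_T < K] = N(−d₂) = N(-0.18) = 0.4286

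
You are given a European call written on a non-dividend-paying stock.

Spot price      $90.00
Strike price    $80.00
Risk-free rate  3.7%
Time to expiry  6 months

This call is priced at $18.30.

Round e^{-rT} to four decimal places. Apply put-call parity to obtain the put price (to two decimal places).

e^(−rT) = e^(−0.037·0.5) = 0.9817
Put-call parity: C − P = S − K·e^(−rT) = 90 − 80·0.9817 = 90 − 78.5360 = 11.4640
P = C − (C − P) = 18.30 − (11.4640) = 6.8360

$6.84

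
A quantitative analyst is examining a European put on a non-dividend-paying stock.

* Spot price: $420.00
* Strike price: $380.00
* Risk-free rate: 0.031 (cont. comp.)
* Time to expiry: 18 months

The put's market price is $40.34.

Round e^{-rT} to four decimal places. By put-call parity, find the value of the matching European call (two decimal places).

$97.59

exp(−rT) = exp(−0.031·1.5) = 0.9546
Put-call parity: C − P = S − K·e^(−rT) = 420 − 380·0.9546 = 420 − 362.7480 = 57.2520
C = P + (C − P) = 40.34 + (57.2520) = 97.5920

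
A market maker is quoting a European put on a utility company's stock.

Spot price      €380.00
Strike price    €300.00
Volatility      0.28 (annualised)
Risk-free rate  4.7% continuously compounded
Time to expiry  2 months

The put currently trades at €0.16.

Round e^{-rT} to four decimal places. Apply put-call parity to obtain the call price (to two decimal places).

e^(−rT) = e^(−0.047·0.1667) = 0.9922
Put-call parity: C − P = S − K·e^(−rT) = 380 − 300·0.9922 = 380 − 297.6600 = 82.3400
C = P + (C − P) = 0.16 + (82.3400) = 82.5000

€82.50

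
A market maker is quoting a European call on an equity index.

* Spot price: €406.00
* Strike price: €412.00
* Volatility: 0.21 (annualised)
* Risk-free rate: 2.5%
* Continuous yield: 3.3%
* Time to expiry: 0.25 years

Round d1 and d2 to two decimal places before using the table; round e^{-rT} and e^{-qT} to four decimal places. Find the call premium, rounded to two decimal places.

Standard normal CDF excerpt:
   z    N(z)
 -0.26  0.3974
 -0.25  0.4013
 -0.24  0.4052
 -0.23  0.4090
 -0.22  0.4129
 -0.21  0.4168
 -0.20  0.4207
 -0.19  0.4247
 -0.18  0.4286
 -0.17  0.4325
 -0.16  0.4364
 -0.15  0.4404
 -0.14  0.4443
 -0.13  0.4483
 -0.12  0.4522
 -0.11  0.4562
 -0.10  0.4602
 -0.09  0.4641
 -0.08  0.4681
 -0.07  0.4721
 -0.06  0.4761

T = 0.25;  σ√T = 0.1050
ln(S/K) + (r − q + σ²/2)T = ln(406/412) + (0.025 − 0.033 + 0.21²/2)·0.25 = -0.0147 + 0.0035 = -0.0112
d₁ = -0.0112 / 0.1050 = -0.1063 ⇒ -0.11
d₂ = d₁ − σ√T = -0.1063 − 0.1050 = -0.2113 ⇒ -0.21
e^(−qT) = e^(−0.033·0.25) = 0.9918;  e^(−rT) = e^(−0.025·0.25) = 0.9938
N(d₁) = N(-0.11) = 0.4562;  N(d₂) = N(-0.21) = 0.4168
C = 406·0.9918·0.4562 − 412·0.9938·0.4168 = 183.6984 − 170.6569 = 13.0415

€13.04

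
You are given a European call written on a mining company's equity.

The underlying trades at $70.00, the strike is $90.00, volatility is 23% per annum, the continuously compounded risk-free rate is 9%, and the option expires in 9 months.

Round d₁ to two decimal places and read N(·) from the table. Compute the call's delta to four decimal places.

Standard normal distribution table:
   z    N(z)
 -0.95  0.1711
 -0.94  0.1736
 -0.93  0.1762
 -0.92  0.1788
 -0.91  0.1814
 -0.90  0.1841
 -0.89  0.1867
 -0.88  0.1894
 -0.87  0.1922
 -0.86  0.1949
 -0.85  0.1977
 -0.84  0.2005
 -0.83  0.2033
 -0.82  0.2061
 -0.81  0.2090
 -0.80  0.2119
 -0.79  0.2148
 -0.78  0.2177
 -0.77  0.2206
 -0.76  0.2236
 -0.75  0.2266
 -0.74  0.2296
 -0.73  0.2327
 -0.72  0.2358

0.2061

σ√T = 0.23·√0.75 = 0.1992
d₁ = [ln(70/90) + (0.09 + ½·0.23²)·0.75] / (σ√T) = (-0.2513 + 0.0873) / 0.1992 = -0.8232 → -0.82
N(d₁) = N(-0.82) = 0.2061
Δ_call = N(d₁) = 0.2061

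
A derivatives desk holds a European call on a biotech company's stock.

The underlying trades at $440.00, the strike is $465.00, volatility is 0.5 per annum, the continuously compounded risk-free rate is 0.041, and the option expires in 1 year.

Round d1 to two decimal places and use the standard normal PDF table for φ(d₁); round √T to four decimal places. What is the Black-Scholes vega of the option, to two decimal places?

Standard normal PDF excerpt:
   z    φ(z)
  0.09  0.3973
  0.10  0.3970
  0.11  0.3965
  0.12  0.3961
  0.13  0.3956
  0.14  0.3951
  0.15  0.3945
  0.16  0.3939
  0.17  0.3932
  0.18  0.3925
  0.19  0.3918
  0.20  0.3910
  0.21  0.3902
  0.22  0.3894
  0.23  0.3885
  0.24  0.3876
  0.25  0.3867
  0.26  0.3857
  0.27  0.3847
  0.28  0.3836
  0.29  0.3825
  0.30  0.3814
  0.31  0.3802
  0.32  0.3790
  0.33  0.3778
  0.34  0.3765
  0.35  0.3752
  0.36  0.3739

171.34

σ√T = 0.5 × 1.0000 = 0.5000
d₁ = [ln(440/465) + (0.041 + 0.5²/2)·1] / 0.5000 = [-0.0553 + 0.1660] / 0.5000 = 0.2215 which rounds to 0.22
√T = √1 = 1.0000
φ(d₁) = φ(0.22) = 0.3894
vega = S·φ(d₁)·√T = 440·0.3894·1.0000 = 171.3360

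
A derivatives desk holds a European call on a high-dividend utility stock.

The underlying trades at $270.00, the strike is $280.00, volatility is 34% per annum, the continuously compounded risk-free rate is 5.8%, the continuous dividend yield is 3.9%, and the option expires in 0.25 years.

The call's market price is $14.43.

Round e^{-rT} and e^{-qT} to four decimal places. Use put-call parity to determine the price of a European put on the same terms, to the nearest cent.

exp(−qT) = exp(−0.039·0.25) = 0.9903;  exp(−rT) = exp(−0.058·0.25) = 0.9856
Put-call parity: C − P = S·e^(−qT) − K·e^(−rT) = 270·0.9903 − 280·0.9856 = 267.3810 − 275.9680 = -8.5870
P = C − (C − P) = 14.43 − (-8.5870) = 23.0170

$23.02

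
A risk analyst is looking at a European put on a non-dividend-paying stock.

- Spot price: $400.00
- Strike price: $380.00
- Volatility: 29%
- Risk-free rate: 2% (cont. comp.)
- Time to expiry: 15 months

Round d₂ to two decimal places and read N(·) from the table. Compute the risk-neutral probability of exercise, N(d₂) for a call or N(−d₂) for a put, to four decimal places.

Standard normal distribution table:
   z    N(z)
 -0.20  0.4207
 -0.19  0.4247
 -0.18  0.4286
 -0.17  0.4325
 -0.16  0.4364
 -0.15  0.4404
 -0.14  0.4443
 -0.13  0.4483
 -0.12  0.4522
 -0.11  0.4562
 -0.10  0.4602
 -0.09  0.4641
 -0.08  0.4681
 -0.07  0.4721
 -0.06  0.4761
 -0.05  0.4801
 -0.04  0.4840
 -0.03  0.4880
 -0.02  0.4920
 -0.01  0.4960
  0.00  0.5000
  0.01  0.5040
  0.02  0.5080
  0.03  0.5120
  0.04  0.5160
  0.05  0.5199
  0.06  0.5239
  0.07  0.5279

σ√T = 0.29·√1.25 = 0.3242
d₁ = [ln(400/380) + (0.02 + 0.29²/2)·1.25] / 0.3242 = [0.0513 + 0.0776] / 0.3242 = 0.3974 ⇒ 0.40
d₂ = d₁ − σ√T = 0.3974 − 0.3242 = 0.0732 ⇒ 0.07
Risk-neutral Pr[S_T < K] = N(−d₂) = N(-0.07) = 0.4721

0.4721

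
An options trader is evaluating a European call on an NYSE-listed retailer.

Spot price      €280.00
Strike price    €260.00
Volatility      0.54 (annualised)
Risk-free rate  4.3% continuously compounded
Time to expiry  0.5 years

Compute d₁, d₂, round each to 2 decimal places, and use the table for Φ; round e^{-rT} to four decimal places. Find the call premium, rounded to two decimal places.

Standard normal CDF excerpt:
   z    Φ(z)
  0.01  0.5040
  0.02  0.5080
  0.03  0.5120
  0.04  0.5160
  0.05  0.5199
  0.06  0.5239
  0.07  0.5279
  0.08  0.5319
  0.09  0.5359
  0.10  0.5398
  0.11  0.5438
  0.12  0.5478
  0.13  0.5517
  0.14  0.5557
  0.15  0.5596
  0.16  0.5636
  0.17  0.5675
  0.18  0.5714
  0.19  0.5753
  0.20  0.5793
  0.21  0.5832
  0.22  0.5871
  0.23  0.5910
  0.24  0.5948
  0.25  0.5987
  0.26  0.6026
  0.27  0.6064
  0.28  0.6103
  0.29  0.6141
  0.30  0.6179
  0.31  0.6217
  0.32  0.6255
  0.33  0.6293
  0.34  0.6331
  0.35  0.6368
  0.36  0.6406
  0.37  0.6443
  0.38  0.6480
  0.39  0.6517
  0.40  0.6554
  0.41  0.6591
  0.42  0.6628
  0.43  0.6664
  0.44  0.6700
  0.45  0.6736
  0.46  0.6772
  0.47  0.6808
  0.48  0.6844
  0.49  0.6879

€54.29

T = 0.5;  σ√T = 0.3818
ln(S/K) + (r + σ²/2)T = ln(280/260) + (0.043 + 0.54²/2)·0.5 = 0.0741 + 0.0944 = 0.1685
d₁ = 0.1685 / 0.3818 = 0.4413 ⇒ 0.44
d₂ = d₁ − σ√T = 0.4413 − 0.3818 = 0.0595 ⇒ 0.06
exp(−rT) = exp(−0.043·0.5) = 0.9787
C = 280·N(0.44) − 260·0.9787·N(0.06) = 280·0.6700 − 260·0.9787·0.5239 = 187.6000 − 133.3126 = 54.2874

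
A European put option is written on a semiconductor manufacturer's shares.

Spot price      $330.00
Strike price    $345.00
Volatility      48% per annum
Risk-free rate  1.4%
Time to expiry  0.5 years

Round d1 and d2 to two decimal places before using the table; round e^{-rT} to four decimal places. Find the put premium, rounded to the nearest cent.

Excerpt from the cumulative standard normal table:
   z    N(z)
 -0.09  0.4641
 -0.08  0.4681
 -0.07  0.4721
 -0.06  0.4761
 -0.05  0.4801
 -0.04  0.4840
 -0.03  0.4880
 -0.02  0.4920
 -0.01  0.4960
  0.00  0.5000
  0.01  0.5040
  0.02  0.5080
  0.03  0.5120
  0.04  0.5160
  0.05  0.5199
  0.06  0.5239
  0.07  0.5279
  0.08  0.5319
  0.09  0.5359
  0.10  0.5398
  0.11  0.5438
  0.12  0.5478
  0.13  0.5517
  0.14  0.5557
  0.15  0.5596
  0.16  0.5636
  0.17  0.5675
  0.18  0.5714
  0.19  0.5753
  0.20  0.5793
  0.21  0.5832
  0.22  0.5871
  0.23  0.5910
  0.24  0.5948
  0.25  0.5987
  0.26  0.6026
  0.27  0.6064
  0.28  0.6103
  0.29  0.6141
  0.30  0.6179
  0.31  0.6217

$51.97

σ√T = 0.48 × 0.7071 = 0.3394
d₁ = [ln(330/345) + (0.014 + 0.48²/2)·0.5] / 0.3394 = [-0.0445 + 0.0646] / 0.3394 = 0.0594 ⇒ 0.06
d₂ = d₁ − σ√T = 0.0594 − 0.3394 = -0.2800 ⇒ -0.28
exp(−rT) = exp(−0.014·0.5) = 0.9930
N(−d₂) = N(0.28) = 0.6103;  N(−d₁) = N(-0.06) = 0.4761
P = 345·0.9930·0.6103 − 330·0.4761 = 209.0796 − 157.1130 = 51.9666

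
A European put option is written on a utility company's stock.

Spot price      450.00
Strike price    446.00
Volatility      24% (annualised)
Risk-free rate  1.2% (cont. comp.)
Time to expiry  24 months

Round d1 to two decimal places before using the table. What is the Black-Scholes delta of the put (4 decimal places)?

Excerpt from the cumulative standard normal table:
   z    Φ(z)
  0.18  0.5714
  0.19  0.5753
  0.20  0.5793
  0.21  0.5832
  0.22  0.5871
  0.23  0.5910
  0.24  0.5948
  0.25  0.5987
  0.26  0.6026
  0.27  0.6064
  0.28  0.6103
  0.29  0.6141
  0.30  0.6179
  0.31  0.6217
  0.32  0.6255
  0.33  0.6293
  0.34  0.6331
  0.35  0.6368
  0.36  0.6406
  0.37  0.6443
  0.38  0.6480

-0.3936

T = 2;  σ√T = 0.3394
d₁ = [ln(450/446) + (0.012 + 0.24²/2)·2] / 0.3394 = [0.0089 + 0.0816] / 0.3394 = 0.2667 which rounds to 0.27
N(d₁) = N(0.27) = 0.6064
Δ_put = N(d₁) − 1 = 0.6064 − 1 = -0.3936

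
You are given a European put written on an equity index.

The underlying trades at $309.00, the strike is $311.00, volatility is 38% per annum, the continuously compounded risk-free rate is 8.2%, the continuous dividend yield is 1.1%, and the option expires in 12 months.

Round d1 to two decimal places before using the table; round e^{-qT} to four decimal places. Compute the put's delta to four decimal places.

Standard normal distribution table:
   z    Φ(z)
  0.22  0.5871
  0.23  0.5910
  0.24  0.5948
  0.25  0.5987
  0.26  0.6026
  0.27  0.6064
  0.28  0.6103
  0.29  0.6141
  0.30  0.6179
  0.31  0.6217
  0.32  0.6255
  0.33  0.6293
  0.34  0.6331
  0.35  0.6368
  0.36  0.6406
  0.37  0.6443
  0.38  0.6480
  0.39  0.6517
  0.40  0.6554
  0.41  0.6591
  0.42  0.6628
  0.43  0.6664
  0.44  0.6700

σ√T = 0.38·√1 = 0.3800
d₁ = [ln(309/311) + (0.082 − 0.011 + ½·0.38²)·1] / (σ√T) = (-0.0065 + 0.1432) / 0.3800 = 0.3599 → 0.36
N(d₁) = N(0.36) = 0.6406
Δ_put = e^(−qT)·(N(d₁) − 1) = 0.9891·(0.6406 − 1) = -0.3555

-0.3555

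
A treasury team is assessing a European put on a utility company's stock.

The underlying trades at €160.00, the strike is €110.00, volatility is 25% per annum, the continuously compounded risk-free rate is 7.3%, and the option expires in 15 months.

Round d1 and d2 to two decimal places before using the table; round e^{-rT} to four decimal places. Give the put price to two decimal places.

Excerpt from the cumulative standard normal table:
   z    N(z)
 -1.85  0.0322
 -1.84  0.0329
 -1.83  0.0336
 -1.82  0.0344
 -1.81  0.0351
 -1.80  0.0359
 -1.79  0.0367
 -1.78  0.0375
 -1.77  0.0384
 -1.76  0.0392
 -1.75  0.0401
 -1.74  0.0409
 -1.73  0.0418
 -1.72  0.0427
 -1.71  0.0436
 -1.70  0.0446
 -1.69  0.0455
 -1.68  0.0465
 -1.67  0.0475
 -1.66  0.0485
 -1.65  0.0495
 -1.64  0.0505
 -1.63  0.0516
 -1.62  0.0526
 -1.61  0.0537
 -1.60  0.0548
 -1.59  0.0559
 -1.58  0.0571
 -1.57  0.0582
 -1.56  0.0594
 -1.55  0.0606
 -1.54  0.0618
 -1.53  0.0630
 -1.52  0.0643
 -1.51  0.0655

σ√T = 0.25·√1.25 = 0.2795
d₁ = [ln(160/110) + (0.073 + ½·0.25²)·1.25] / (σ√T) = (0.3747 + 0.1303) / 0.2795 = 1.8068 ≈ 1.81
d₂ = 1.8068 − 0.2795 = 1.5273 ≈ 1.53
exp(−rT) = exp(−0.073·1.25) = 0.9128
N(−d₂) = N(-1.53) = 0.0630;  N(−d₁) = N(-1.81) = 0.0351
P = 110·0.9128·0.0630 − 160·0.0351 = 6.3257 − 5.6160 = 0.7097

€0.71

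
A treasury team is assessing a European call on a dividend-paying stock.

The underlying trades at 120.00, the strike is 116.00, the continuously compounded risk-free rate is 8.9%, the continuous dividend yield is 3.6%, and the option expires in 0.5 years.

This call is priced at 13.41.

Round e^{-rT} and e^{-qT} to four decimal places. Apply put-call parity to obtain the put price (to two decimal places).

exp(−qT) = exp(−0.036·0.5) = 0.9822;  exp(−rT) = exp(−0.089·0.5) = 0.9565
Put-call parity: C − P = S·e^(−qT) − K·e^(−rT) = 120·0.9822 − 116·0.9565 = 117.8640 − 110.9540 = 6.9100
P = C − (C − P) = 13.41 − (6.9100) = 6.5000

6.50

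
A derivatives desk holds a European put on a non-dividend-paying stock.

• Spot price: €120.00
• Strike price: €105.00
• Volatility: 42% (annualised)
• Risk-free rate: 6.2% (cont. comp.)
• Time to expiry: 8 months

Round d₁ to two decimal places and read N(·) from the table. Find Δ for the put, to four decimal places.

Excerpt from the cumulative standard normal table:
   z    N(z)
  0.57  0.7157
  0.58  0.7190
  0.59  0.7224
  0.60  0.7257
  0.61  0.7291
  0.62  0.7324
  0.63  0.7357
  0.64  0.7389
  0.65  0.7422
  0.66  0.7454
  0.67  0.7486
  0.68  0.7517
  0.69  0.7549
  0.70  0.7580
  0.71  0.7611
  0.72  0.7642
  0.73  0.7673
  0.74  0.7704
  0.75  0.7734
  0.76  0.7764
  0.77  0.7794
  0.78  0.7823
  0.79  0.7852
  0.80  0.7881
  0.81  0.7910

-0.2483

T = 0.6667;  σ√T = 0.3429
d₁ = [ln(120/105) + (0.062 + 0.42²/2)·0.6667] / 0.3429 = [0.1335 + 0.1001] / 0.3429 = 0.6814 → 0.68
N(d₁) = N(0.68) = 0.7517
Δ_put = N(d₁) − 1 = 0.7517 − 1 = -0.2483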